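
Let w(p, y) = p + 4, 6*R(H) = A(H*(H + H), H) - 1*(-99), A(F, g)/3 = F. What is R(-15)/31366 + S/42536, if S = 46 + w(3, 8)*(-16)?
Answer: 512643/83386511 ≈ 0.0061478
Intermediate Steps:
A(F, g) = 3*F
R(H) = 33/2 + H**2 (R(H) = (3*(H*(H + H)) - 1*(-99))/6 = (3*(H*(2*H)) + 99)/6 = (3*(2*H**2) + 99)/6 = (6*H**2 + 99)/6 = (99 + 6*H**2)/6 = 33/2 + H**2)
w(p, y) = 4 + p
S = -66 (S = 46 + (4 + 3)*(-16) = 46 + 7*(-16) = 46 - 112 = -66)
R(-15)/31366 + S/42536 = (33/2 + (-15)**2)/31366 - 66/42536 = (33/2 + 225)*(1/31366) - 66*1/42536 = (483/2)*(1/31366) - 33/21268 = 483/62732 - 33/21268 = 512643/83386511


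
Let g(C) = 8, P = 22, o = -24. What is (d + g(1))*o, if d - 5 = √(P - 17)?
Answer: -312 - 24*√5 ≈ -365.67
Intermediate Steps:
d = 5 + √5 (d = 5 + √(22 - 17) = 5 + √5 ≈ 7.2361)
(d + g(1))*o = ((5 + √5) + 8)*(-24) = (13 + √5)*(-24) = -312 - 24*√5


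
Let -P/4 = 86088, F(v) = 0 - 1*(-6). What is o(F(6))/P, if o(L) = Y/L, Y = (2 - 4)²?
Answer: -1/516528 ≈ -1.9360e-6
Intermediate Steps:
F(v) = 6 (F(v) = 0 + 6 = 6)
Y = 4 (Y = (-2)² = 4)
P = -344352 (P = -4*86088 = -344352)
o(L) = 4/L
o(F(6))/P = (4/6)/(-344352) = (4*(⅙))*(-1/344352) = (⅔)*(-1/344352) = -1/516528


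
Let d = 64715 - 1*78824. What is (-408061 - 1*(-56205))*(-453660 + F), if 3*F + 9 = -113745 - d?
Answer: 171309890000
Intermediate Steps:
d = -14109 (d = 64715 - 78824 = -14109)
F = -33215 (F = -3 + (-113745 - 1*(-14109))/3 = -3 + (-113745 + 14109)/3 = -3 + (1/3)*(-99636) = -3 - 33212 = -33215)
(-408061 - 1*(-56205))*(-453660 + F) = (-408061 - 1*(-56205))*(-453660 - 33215) = (-408061 + 56205)*(-486875) = -351856*(-486875) = 171309890000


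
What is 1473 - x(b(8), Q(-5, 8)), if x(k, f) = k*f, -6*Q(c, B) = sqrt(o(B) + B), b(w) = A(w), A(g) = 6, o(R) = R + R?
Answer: 1473 + 2*sqrt(6) ≈ 1477.9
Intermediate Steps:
o(R) = 2*R
b(w) = 6
Q(c, B) = -sqrt(3)*sqrt(B)/6 (Q(c, B) = -sqrt(2*B + B)/6 = -sqrt(3)*sqrt(B)/6)
x(k, f) = f*k
1473 - x(b(8), Q(-5, 8)) = 1473 - (-sqrt(3)*sqrt(8)/6)*6 = 1473 - (-sqrt(3)*2*sqrt(2)/6)*6 = 1473 - (-sqrt(6)/3)*6 = 1473 - (-2)*sqrt(6) = 1473 + 2*sqrt(6)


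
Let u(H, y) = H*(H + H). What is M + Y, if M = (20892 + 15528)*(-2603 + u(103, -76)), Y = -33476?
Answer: 677924824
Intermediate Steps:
u(H, y) = 2*H**2 (u(H, y) = H*(2*H) = 2*H**2)
M = 677958300 (M = (20892 + 15528)*(-2603 + 2*103**2) = 36420*(-2603 + 2*10609) = 36420*(-2603 + 21218) = 36420*18615 = 677958300)
M + Y = 677958300 - 33476 = 677924824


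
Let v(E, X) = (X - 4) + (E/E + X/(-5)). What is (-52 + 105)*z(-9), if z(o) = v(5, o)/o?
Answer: 901/15 ≈ 60.067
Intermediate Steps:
v(E, X) = -3 + 4*X/5 (v(E, X) = (-4 + X) + (1 + X*(-⅕)) = (-4 + X) + (1 - X/5) = -3 + 4*X/5)
z(o) = (-3 + 4*o/5)/o
(-52 + 105)*z(-9) = (-52 + 105)*(⅘ - 3/(-9)) = 53*(⅘ - 3*(-⅑)) = 53*(⅘ + ⅓) = 53*(17/15) = 901/15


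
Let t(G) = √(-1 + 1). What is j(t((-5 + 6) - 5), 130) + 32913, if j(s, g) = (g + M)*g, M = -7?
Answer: 48903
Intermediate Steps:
t(G) = 0 (t(G) = √0 = 0)
j(s, g) = g*(-7 + g) (j(s, g) = (g - 7)*g = (-7 + g)*g = g*(-7 + g))
j(t((-5 + 6) - 5), 130) + 32913 = 130*(-7 + 130) + 32913 = 130*123 + 32913 = 15990 + 32913 = 48903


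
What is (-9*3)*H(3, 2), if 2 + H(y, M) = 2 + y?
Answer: -81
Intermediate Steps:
H(y, M) = y (H(y, M) = -2 + (2 + y) = y)
(-9*3)*H(3, 2) = -9*3*3 = -27*3 = -81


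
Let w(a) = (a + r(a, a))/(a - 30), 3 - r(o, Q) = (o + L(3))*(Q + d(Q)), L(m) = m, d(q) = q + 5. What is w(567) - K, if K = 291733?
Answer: -52436427/179 ≈ -2.9294e+5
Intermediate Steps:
d(q) = 5 + q
r(o, Q) = 3 - (3 + o)*(5 + 2*Q) (r(o, Q) = 3 - (o + 3)*(Q + (5 + Q)) = 3 - (3 + o)*(5 + 2*Q))
w(a) = (-12 - a**2 - 5*a - a*(5 + a))/(-30 + a) (w(a) = (a + (-12 - 6*a - a*a - a*(5 + a)))/(a - 30) = (a + (-12 - 6*a - a**2 - a*(5 + a)))/(-30 + a) = (a + (-12 - a**2 - 6*a - a*(5 + a)))/(-30 + a) = (-12 - a**2 - 5*a - a*(5 + a))/(-30 + a))
w(567) - K = 2*(-6 - 1*567**2 - 5*567)/(-30 + 567) - 1*291733 = 2*(-6 - 1*321489 - 2835)/537 - 291733 = 2*(1/537)*(-6 - 321489 - 2835) - 291733 = 2*(1/537)*(-324330) - 291733 = -216220/179 - 291733 = -52436427/179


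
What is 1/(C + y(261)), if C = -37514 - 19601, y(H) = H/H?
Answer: -1/57114 ≈ -1.7509e-5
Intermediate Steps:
y(H) = 1
C = -57115
1/(C + y(261)) = 1/(-57115 + 1) = 1/(-57114) = -1/57114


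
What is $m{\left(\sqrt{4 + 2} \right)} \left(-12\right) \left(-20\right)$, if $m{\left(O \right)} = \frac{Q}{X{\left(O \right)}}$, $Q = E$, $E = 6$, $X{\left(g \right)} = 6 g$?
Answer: $40 \sqrt{6} \approx 97.98$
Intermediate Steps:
$Q = 6$
$m{\left(O \right)} = \frac{1}{O}$ ($m{\left(O \right)} = \frac{6}{6 O} = 6 \frac{1}{6 O} = \frac{1}{O}$)
$m{\left(\sqrt{4 + 2} \right)} \left(-12\right) \left(-20\right) = \frac{1}{\sqrt{4 + 2}} \left(-12\right) \left(-20\right) = \frac{1}{\sqrt{6}} \left(-12\right) \left(-20\right) = \frac{\sqrt{6}}{6} \left(-12\right) \left(-20\right) = - 2 \sqrt{6} \left(-20\right) = 40 \sqrt{6}$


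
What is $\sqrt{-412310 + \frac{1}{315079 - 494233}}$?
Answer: $\frac{i \sqrt{1470396218160346}}{59718} \approx 642.11 i$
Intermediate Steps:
$\sqrt{-412310 + \frac{1}{315079 - 494233}} = \sqrt{-412310 + \frac{1}{-179154}} = \sqrt{-412310 - \frac{1}{179154}} = \sqrt{- \frac{73866985741}{179154}} = \frac{i \sqrt{1470396218160346}}{59718}$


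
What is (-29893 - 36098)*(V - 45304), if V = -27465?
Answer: 4802099079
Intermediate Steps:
(-29893 - 36098)*(V - 45304) = (-29893 - 36098)*(-27465 - 45304) = -65991*(-72769) = 4802099079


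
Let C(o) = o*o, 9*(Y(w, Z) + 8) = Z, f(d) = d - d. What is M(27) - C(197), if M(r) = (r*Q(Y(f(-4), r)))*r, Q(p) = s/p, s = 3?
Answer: -196232/5 ≈ -39246.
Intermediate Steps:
f(d) = 0
Y(w, Z) = -8 + Z/9
C(o) = o²
Q(p) = 3/p
M(r) = 3*r²/(-8 + r/9) (M(r) = (r*(3/(-8 + r/9)))*r = (3*r/(-8 + r/9))*r = 3*r²/(-8 + r/9))
M(27) - C(197) = 27*27²/(-72 + 27) - 1*197² = 27*729/(-45) - 1*38809 = 27*729*(-1/45) - 38809 = -2187/5 - 38809 = -196232/5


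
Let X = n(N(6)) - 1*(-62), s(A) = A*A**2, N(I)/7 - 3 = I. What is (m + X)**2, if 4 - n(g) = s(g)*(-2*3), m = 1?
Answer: 2251047121801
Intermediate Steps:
N(I) = 21 + 7*I
s(A) = A**3
n(g) = 4 + 6*g**3 (n(g) = 4 - g**3*(-2*3) = 4 - g**3*(-6) = 4 - (-6)*g**3 = 4 + 6*g**3)
X = 1500348 (X = (4 + 6*(21 + 7*6)**3) - 1*(-62) = (4 + 6*(21 + 42)**3) + 62 = (4 + 6*63**3) + 62 = (4 + 6*250047) + 62 = (4 + 1500282) + 62 = 1500286 + 62 = 1500348)
(m + X)**2 = (1 + 1500348)**2 = 1500349**2 = 2251047121801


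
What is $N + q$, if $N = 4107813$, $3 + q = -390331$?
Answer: $3717479$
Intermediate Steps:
$q = -390334$ ($q = -3 - 390331 = -390334$)
$N + q = 4107813 - 390334 = 3717479$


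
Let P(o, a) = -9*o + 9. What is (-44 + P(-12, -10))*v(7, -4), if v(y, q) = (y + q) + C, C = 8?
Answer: 803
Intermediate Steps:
v(y, q) = 8 + q + y (v(y, q) = (y + q) + 8 = (q + y) + 8 = 8 + q + y)
P(o, a) = 9 - 9*o
(-44 + P(-12, -10))*v(7, -4) = (-44 + (9 - 9*(-12)))*(8 - 4 + 7) = (-44 + (9 + 108))*11 = (-44 + 117)*11 = 73*11 = 803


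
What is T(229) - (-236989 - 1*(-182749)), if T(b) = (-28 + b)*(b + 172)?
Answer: 134841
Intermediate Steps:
T(b) = (-28 + b)*(172 + b)
T(229) - (-236989 - 1*(-182749)) = (-4816 + 229² + 144*229) - (-236989 - 1*(-182749)) = (-4816 + 52441 + 32976) - (-236989 + 182749) = 80601 - 1*(-54240) = 80601 + 54240 = 134841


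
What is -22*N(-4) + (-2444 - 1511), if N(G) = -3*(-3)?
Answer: -4153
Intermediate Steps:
N(G) = 9
-22*N(-4) + (-2444 - 1511) = -22*9 + (-2444 - 1511) = -198 - 3955 = -4153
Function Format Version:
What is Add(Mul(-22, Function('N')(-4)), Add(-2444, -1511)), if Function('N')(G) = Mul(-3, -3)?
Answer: -4153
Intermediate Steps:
Function('N')(G) = 9
Add(Mul(-22, Function('N')(-4)), Add(-2444, -1511)) = Add(Mul(-22, 9), Add(-2444, -1511)) = Add(-198, -3955) = -4153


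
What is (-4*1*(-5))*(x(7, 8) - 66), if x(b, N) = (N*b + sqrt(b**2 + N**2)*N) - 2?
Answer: -240 + 160*sqrt(113) ≈ 1460.8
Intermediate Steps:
x(b, N) = -2 + N*b + N*sqrt(N**2 + b**2) (x(b, N) = (N*b + sqrt(N**2 + b**2)*N) - 2 = (N*b + N*sqrt(N**2 + b**2)) - 2 = -2 + N*b + N*sqrt(N**2 + b**2))
(-4*1*(-5))*(x(7, 8) - 66) = (-4*1*(-5))*((-2 + 8*7 + 8*sqrt(8**2 + 7**2)) - 66) = (-4*(-5))*((-2 + 56 + 8*sqrt(64 + 49)) - 66) = 20*((-2 + 56 + 8*sqrt(113)) - 66) = 20*((54 + 8*sqrt(113)) - 66) = 20*(-12 + 8*sqrt(113)) = -240 + 160*sqrt(113)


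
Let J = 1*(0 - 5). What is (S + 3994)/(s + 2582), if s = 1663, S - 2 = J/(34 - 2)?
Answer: 127867/135840 ≈ 0.94131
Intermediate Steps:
J = -5 (J = 1*(-5) = -5)
S = 59/32 (S = 2 - 5/(34 - 2) = 2 - 5/32 = 59/32 ≈ 1.8438)
(S + 3994)/(s + 2582) = (59/32 + 3994)/(1663 + 2582) = (127867/32)/4245 = (127867/32)*(1/4245) = 127867/135840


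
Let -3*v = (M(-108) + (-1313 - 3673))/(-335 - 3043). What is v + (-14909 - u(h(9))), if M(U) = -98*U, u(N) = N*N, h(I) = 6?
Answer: -8413724/563 ≈ -14944.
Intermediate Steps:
u(N) = N²
v = 311/563 (v = -(-98*(-108) + (-1313 - 3673))/(3*(-335 - 3043)) = -(10584 - 4986)/(3*(-3378)) = -1866*(-1)/3378 = -⅓*(-933/563) = 311/563 ≈ 0.55240)
v + (-14909 - u(h(9))) = 311/563 + (-14909 - 1*6²) = 311/563 + (-14909 - 1*36) = 311/563 + (-14909 - 36) = 311/563 - 14945 = -8413724/563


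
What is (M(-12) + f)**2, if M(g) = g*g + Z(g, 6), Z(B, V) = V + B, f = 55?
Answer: 37249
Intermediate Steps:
Z(B, V) = B + V
M(g) = 6 + g + g**2 (M(g) = g*g + (g + 6) = g**2 + (6 + g) = 6 + g + g**2)
(M(-12) + f)**2 = ((6 - 12 + (-12)**2) + 55)**2 = ((6 - 12 + 144) + 55)**2 = (138 + 55)**2 = 193**2 = 37249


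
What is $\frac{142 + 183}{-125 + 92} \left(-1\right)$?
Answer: $\frac{325}{33} \approx 9.8485$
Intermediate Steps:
$\frac{142 + 183}{-125 + 92} \left(-1\right) = \frac{325}{-33} \left(-1\right) = 325 \left(- \frac{1}{33}\right) \left(-1\right) = \left(- \frac{325}{33}\right) \left(-1\right) = \frac{325}{33}$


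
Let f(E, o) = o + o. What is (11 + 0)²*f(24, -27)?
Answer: -6534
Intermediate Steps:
f(E, o) = 2*o
(11 + 0)²*f(24, -27) = (11 + 0)²*(2*(-27)) = 11²*(-54) = 121*(-54) = -6534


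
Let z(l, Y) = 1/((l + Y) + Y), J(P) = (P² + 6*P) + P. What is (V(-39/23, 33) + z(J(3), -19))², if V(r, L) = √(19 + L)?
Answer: 3329/64 - √13/2 ≈ 50.213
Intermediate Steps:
J(P) = P² + 7*P
z(l, Y) = 1/(l + 2*Y) (z(l, Y) = 1/((Y + l) + Y) = 1/(l + 2*Y))
(V(-39/23, 33) + z(J(3), -19))² = (√(19 + 33) + 1/(3*(7 + 3) + 2*(-19)))² = (√52 + 1/(3*10 - 38))² = (2*√13 + 1/(30 - 38))² = (2*√13 + 1/(-8))² = (2*√13 - ⅛)² = (-⅛ + 2*√13)²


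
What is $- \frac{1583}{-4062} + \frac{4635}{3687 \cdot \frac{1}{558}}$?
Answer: $\frac{3503836327}{4992198} \approx 701.86$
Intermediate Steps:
$- \frac{1583}{-4062} + \frac{4635}{3687 \cdot \frac{1}{558}} = \left(-1583\right) \left(- \frac{1}{4062}\right) + \frac{4635}{3687 \cdot \frac{1}{558}} = \frac{1583}{4062} + \frac{4635}{\frac{1229}{186}} = \frac{1583}{4062} + 4635 \cdot \frac{186}{1229} = \frac{1583}{4062} + \frac{862110}{1229} = \frac{3503836327}{4992198}$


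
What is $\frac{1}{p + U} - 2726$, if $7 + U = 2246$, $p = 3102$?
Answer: $- \frac{14559565}{5341} \approx -2726.0$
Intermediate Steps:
$U = 2239$ ($U = -7 + 2246 = 2239$)
$\frac{1}{p + U} - 2726 = \frac{1}{3102 + 2239} - 2726 = \frac{1}{5341} - 2726 = - \frac{14559565}{5341}$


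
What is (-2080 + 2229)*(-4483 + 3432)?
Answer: -156599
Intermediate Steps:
(-2080 + 2229)*(-4483 + 3432) = 149*(-1051) = -156599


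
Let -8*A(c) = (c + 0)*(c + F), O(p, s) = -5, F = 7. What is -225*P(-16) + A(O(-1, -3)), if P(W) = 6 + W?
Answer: 9005/4 ≈ 2251.3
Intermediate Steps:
A(c) = -c*(7 + c)/8 (A(c) = -(c + 0)*(c + 7)/8 = -c*(7 + c)/8)
-225*P(-16) + A(O(-1, -3)) = -225*(6 - 16) - ⅛*(-5)*(7 - 5) = -225*(-10) - ⅛*(-5)*2 = 2250 + 5/4 = 9005/4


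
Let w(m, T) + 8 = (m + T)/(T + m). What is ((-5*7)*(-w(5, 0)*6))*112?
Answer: -164640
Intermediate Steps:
w(m, T) = -7 (w(m, T) = -8 + (m + T)/(T + m) = -8 + (T + m)/(T + m) = -8 + 1 = -7)
((-5*7)*(-w(5, 0)*6))*112 = ((-5*7)*(-1*(-7)*6))*112 = -245*6*112 = -35*42*112 = -1470*112 = -164640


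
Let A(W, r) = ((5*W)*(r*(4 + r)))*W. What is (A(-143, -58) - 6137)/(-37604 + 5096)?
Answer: -320225203/32508 ≈ -9850.7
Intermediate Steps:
A(W, r) = 5*r*W²*(4 + r) (A(W, r) = (5*W*r*(4 + r))*W = 5*r*W²*(4 + r))
(A(-143, -58) - 6137)/(-37604 + 5096) = (5*(-58)*(-143)²*(4 - 58) - 6137)/(-37604 + 5096) = (5*(-58)*20449*(-54) - 6137)/(-32508) = (320231340 - 6137)*(-1/32508) = 320225203*(-1/32508) = -320225203/32508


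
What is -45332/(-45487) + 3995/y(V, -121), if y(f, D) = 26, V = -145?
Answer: 14069169/90974 ≈ 154.65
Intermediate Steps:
-45332/(-45487) + 3995/y(V, -121) = -45332/(-45487) + 3995/26 = -45332*(-1/45487) + 3995*(1/26) = 45332/45487 + 3995/26 = 14069169/90974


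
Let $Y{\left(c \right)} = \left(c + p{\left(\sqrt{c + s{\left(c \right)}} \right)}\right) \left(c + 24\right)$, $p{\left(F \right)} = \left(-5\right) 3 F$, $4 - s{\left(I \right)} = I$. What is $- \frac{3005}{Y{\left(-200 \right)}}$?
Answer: $- \frac{601}{8096} \approx -0.074234$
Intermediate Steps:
$s{\left(I \right)} = 4 - I$
$p{\left(F \right)} = - 15 F$
$Y{\left(c \right)} = \left(-30 + c\right) \left(24 + c\right)$ ($Y{\left(c \right)} = \left(c - 15 \sqrt{c - \left(-4 + c\right)}\right) \left(c + 24\right) = \left(c - 15 \sqrt{4}\right) \left(24 + c\right) = \left(c - 30\right) \left(24 + c\right) = \left(-30 + c\right) \left(24 + c\right)$)
$- \frac{3005}{Y{\left(-200 \right)}} = - \frac{3005}{-720 + \left(-200\right)^{2} - -1200} = - \frac{3005}{-720 + 40000 + 1200} = - \frac{3005}{40480} = \left(-3005\right) \frac{1}{40480} = - \frac{601}{8096}$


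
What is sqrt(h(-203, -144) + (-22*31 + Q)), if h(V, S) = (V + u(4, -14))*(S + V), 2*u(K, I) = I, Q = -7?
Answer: sqrt(72181) ≈ 268.67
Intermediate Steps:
u(K, I) = I/2
h(V, S) = (-7 + V)*(S + V) (h(V, S) = (V + (1/2)*(-14))*(S + V) = (V - 7)*(S + V) = (-7 + V)*(S + V))
sqrt(h(-203, -144) + (-22*31 + Q)) = sqrt(((-203)**2 - 7*(-144) - 7*(-203) - 144*(-203)) + (-22*31 - 7)) = sqrt((41209 + 1008 + 1421 + 29232) + (-682 - 7)) = sqrt(72870 - 689) = sqrt(72181)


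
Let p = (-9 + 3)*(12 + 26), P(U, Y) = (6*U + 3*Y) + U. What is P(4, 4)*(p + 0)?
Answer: -9120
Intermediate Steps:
P(U, Y) = 3*Y + 7*U (P(U, Y) = (3*Y + 6*U) + U = 3*Y + 7*U)
p = -228 (p = -6*38 = -228)
P(4, 4)*(p + 0) = (3*4 + 7*4)*(-228 + 0) = (12 + 28)*(-228) = 40*(-228) = -9120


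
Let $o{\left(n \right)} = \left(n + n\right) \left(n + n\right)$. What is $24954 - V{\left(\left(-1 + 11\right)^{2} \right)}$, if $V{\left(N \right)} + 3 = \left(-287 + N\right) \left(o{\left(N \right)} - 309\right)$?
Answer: $7447174$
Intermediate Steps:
$o{\left(n \right)} = 4 n^{2}$ ($o{\left(n \right)} = 2 n 2 n = 4 n^{2}$)
$V{\left(N \right)} = -3 + \left(-309 + 4 N^{2}\right) \left(-287 + N\right)$ ($V{\left(N \right)} = -3 + \left(-287 + N\right) \left(4 N^{2} - 309\right) = -3 + \left(-287 + N\right) \left(-309 + 4 N^{2}\right) = -3 + \left(-309 + 4 N^{2}\right) \left(-287 + N\right)$)
$24954 - V{\left(\left(-1 + 11\right)^{2} \right)} = 24954 - \left(88680 - 1148 \left(\left(-1 + 11\right)^{2}\right)^{2} - 309 \left(-1 + 11\right)^{2} + 4 \left(\left(-1 + 11\right)^{2}\right)^{3}\right) = 24954 - \left(88680 - 1148 \left(10^{2}\right)^{2} - 309 \cdot 10^{2} + 4 \left(10^{2}\right)^{3}\right) = 24954 - \left(88680 - 1148 \cdot 100^{2} - 30900 + 4 \cdot 100^{3}\right) = 24954 - \left(88680 - 11480000 - 30900 + 4 \cdot 1000000\right) = 24954 - \left(88680 - 11480000 - 30900 + 4000000\right) = 24954 - -7422220 = 24954 + 7422220 = 7447174$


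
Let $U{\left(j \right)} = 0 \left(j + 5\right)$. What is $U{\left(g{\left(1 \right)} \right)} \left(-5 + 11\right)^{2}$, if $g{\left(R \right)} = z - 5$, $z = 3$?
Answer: $0$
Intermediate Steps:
$g{\left(R \right)} = -2$ ($g{\left(R \right)} = 3 - 5 = -2$)
$U{\left(j \right)} = 0$ ($U{\left(j \right)} = 0 \left(5 + j\right) = 0$)
$U{\left(g{\left(1 \right)} \right)} \left(-5 + 11\right)^{2} = 0 \left(-5 + 11\right)^{2} = 0 \cdot 6^{2} = 0 \cdot 36 = 0$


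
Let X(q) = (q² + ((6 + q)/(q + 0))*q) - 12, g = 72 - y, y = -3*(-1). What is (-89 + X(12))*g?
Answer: 4209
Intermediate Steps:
y = 3
g = 69 (g = 72 - 1*3 = 72 - 3 = 69)
X(q) = -6 + q + q² (X(q) = (q² + ((6 + q)/q)*q) - 12 = (q² + (6 + q)) - 12 = (6 + q + q²) - 12 = -6 + q + q²)
(-89 + X(12))*g = (-89 + (-6 + 12 + 12²))*69 = (-89 + (-6 + 12 + 144))*69 = (-89 + 150)*69 = 61*69 = 4209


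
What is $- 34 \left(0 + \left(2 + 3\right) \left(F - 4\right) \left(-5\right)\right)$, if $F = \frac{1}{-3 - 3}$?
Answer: $- \frac{10625}{3} \approx -3541.7$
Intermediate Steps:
$F = - \frac{1}{6}$ ($F = \frac{1}{-6} = - \frac{1}{6} \approx -0.16667$)
$- 34 \left(0 + \left(2 + 3\right) \left(F - 4\right) \left(-5\right)\right) = - 34 \left(0 + \left(2 + 3\right) \left(- \frac{1}{6} - 4\right) \left(-5\right)\right) = - 34 \left(0 + 5 \left(- \frac{25}{6}\right) \left(-5\right)\right) = - 34 \left(0 - - \frac{625}{6}\right) = - 34 \left(0 + \frac{625}{6}\right) = \left(-34\right) \frac{625}{6} = - \frac{10625}{3}$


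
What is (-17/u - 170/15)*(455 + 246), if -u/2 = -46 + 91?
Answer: -703103/90 ≈ -7812.3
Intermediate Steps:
u = -90 (u = -2*(-46 + 91) = -2*45 = -90)
(-17/u - 170/15)*(455 + 246) = (-17/(-90) - 170/15)*(455 + 246) = (-17*(-1/90) - 170*1/15)*701 = (17/90 - 34/3)*701 = -1003/90*701 = -703103/90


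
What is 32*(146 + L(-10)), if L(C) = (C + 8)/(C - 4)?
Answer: 32736/7 ≈ 4676.6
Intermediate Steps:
L(C) = (8 + C)/(-4 + C)
32*(146 + L(-10)) = 32*(146 + (8 - 10)/(-4 - 10)) = 32*(146 - 2/(-14)) = 32*(146 - 1/14*(-2)) = 32*(146 + 1/7) = 32*(1023/7) = 32736/7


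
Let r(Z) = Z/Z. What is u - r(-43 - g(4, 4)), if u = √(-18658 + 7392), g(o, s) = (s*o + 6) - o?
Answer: -1 + I*√11266 ≈ -1.0 + 106.14*I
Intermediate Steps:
g(o, s) = 6 - o + o*s (g(o, s) = (o*s + 6) - o = (6 + o*s) - o = 6 - o + o*s)
u = I*√11266 (u = √(-11266) = I*√11266 ≈ 106.14*I)
r(Z) = 1
u - r(-43 - g(4, 4)) = I*√11266 - 1*1 = I*√11266 - 1 = -1 + I*√11266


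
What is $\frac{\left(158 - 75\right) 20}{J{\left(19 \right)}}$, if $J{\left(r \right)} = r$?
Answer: $\frac{1660}{19} \approx 87.368$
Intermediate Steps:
$\frac{\left(158 - 75\right) 20}{J{\left(19 \right)}} = \frac{\left(158 - 75\right) 20}{19} = 83 \cdot 20 \cdot \frac{1}{19} = 1660 \cdot \frac{1}{19} = \frac{1660}{19}$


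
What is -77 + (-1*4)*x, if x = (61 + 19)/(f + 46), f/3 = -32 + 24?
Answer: -1007/11 ≈ -91.545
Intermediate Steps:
f = -24 (f = 3*(-32 + 24) = 3*(-8) = -24)
x = 40/11 (x = (61 + 19)/(-24 + 46) = 80/22 = 80*(1/22) = 40/11 ≈ 3.6364)
-77 + (-1*4)*x = -77 - 1*4*(40/11) = -77 - 4*40/11 = -77 - 160/11 = -1007/11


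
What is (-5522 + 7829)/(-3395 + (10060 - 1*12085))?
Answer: -2307/5420 ≈ -0.42565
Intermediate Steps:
(-5522 + 7829)/(-3395 + (10060 - 1*12085)) = 2307/(-3395 + (10060 - 12085)) = 2307/(-3395 - 2025) = 2307/(-5420) = 2307*(-1/5420) = -2307/5420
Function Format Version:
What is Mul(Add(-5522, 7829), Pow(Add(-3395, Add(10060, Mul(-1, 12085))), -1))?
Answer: Rational(-2307, 5420) ≈ -0.42565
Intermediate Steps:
Mul(Add(-5522, 7829), Pow(Add(-3395, Add(10060, Mul(-1, 12085))), -1)) = Mul(2307, Pow(Add(-3395, Add(10060, -12085)), -1)) = Mul(2307, Pow(Add(-3395, -2025), -1)) = Mul(2307, Pow(-5420, -1)) = Mul(2307, Rational(-1, 5420)) = Rational(-2307, 5420)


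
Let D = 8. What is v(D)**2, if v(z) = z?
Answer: 64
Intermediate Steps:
v(D)**2 = 8**2 = 64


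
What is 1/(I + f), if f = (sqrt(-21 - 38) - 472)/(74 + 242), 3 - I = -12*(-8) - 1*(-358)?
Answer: -45184208/20445568203 - 316*I*sqrt(59)/20445568203 ≈ -0.00221 - 1.1872e-7*I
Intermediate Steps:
I = -451 (I = 3 - (-12*(-8) - 1*(-358)) = 3 - (96 + 358) = 3 - 1*454 = 3 - 454 = -451)
f = -118/79 + I*sqrt(59)/316 (f = (sqrt(-59) - 472)/316 = (I*sqrt(59) - 472)*(1/316) = (-472 + I*sqrt(59))*(1/316) = -118/79 + I*sqrt(59)/316 ≈ -1.4937 + 0.024307*I)
1/(I + f) = 1/(-451 + (-118/79 + I*sqrt(59)/316)) = 1/(-35747/79 + I*sqrt(59)/316)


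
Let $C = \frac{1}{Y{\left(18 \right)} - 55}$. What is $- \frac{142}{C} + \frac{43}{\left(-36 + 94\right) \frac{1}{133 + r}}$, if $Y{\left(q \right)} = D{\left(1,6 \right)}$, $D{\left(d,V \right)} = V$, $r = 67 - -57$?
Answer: $\frac{414615}{58} \approx 7148.5$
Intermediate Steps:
$r = 124$ ($r = 67 + 57 = 124$)
$Y{\left(q \right)} = 6$
$C = - \frac{1}{49}$ ($C = \frac{1}{6 - 55} = \frac{1}{-49} = - \frac{1}{49} \approx -0.020408$)
$- \frac{142}{C} + \frac{43}{\left(-36 + 94\right) \frac{1}{133 + r}} = - \frac{142}{- \frac{1}{49}} + \frac{43}{\left(-36 + 94\right) \frac{1}{133 + 124}} = \left(-142\right) \left(-49\right) + \frac{43}{58 \cdot \frac{1}{257}} = 6958 + \frac{43}{58 \cdot \frac{1}{257}} = 6958 + \frac{43}{\frac{58}{257}} = 6958 + 43 \cdot \frac{257}{58} = 6958 + \frac{11051}{58} = \frac{414615}{58}$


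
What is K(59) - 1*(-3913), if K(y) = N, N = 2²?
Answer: 3917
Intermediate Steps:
N = 4
K(y) = 4
K(59) - 1*(-3913) = 4 - 1*(-3913) = 4 + 3913 = 3917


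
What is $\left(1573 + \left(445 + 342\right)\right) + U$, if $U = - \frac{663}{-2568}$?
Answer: $\frac{2020381}{856} \approx 2360.3$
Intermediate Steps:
$U = \frac{221}{856}$ ($U = \left(-663\right) \left(- \frac{1}{2568}\right) = \frac{221}{856} \approx 0.25818$)
$\left(1573 + \left(445 + 342\right)\right) + U = \left(1573 + \left(445 + 342\right)\right) + \frac{221}{856} = \left(1573 + 787\right) + \frac{221}{856} = 2360 + \frac{221}{856} = \frac{2020381}{856}$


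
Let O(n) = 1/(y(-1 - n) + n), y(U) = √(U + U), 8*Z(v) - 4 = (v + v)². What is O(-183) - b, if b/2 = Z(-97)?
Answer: -311706433/33125 - 2*√91/33125 ≈ -9410.0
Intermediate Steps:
Z(v) = ½ + v²/2 (Z(v) = ½ + (v + v)²/8 = ½ + (2*v)²/8 = ½ + (4*v²)/8 = ½ + v²/2)
y(U) = √2*√U (y(U) = √(2*U) = √2*√U)
b = 9410 (b = 2*(½ + (½)*(-97)²) = 2*(½ + (½)*9409) = 2*(½ + 9409/2) = 2*4705 = 9410)
O(n) = 1/(n + √2*√(-1 - n)) (O(n) = 1/(√2*√(-1 - n) + n) = 1/(n + √2*√(-1 - n)))
O(-183) - b = 1/(-183 + √2*√(-1 - 1*(-183))) - 1*9410 = 1/(-183 + √2*√(-1 + 183)) - 9410 = 1/(-183 + √2*√182) - 9410 = 1/(-183 + 2*√91) - 9410 = -9410 + 1/(-183 + 2*√91)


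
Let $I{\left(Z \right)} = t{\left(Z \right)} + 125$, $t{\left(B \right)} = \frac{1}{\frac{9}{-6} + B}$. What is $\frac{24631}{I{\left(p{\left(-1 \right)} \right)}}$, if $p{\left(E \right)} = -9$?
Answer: $\frac{517251}{2623} \approx 197.2$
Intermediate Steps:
$t{\left(B \right)} = \frac{1}{- \frac{3}{2} + B}$ ($t{\left(B \right)} = \frac{1}{9 \left(- \frac{1}{6}\right) + B} = \frac{1}{- \frac{3}{2} + B}$)
$I{\left(Z \right)} = 125 + \frac{2}{-3 + 2 Z}$ ($I{\left(Z \right)} = \frac{2}{-3 + 2 Z} + 125 = 125 + \frac{2}{-3 + 2 Z}$)
$\frac{24631}{I{\left(p{\left(-1 \right)} \right)}} = \frac{24631}{\frac{1}{-3 + 2 \left(-9\right)} \left(-373 + 250 \left(-9\right)\right)} = \frac{24631}{\frac{1}{-3 - 18} \left(-373 - 2250\right)} = \frac{24631}{\frac{1}{-21} \left(-2623\right)} = \frac{24631}{\left(- \frac{1}{21}\right) \left(-2623\right)} = \frac{24631}{\frac{2623}{21}} = 24631 \cdot \frac{21}{2623} = \frac{517251}{2623}$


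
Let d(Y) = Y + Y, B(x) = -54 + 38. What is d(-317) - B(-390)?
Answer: -618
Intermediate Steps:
B(x) = -16
d(Y) = 2*Y
d(-317) - B(-390) = 2*(-317) - 1*(-16) = -634 + 16 = -618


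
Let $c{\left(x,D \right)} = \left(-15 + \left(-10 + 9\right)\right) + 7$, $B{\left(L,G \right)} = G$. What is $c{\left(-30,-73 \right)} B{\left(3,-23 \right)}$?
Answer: $207$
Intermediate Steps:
$c{\left(x,D \right)} = -9$ ($c{\left(x,D \right)} = \left(-15 - 1\right) + 7 = -16 + 7 = -9$)
$c{\left(-30,-73 \right)} B{\left(3,-23 \right)} = \left(-9\right) \left(-23\right) = 207$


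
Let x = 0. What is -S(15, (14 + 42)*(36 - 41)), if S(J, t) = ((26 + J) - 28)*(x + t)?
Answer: 3640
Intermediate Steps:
S(J, t) = t*(-2 + J) (S(J, t) = ((26 + J) - 28)*(0 + t) = (-2 + J)*t = t*(-2 + J))
-S(15, (14 + 42)*(36 - 41)) = -(14 + 42)*(36 - 41)*(-2 + 15) = -56*(-5)*13 = -(-280)*13 = -1*(-3640) = 3640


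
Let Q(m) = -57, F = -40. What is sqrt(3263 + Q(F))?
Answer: sqrt(3206) ≈ 56.622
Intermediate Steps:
sqrt(3263 + Q(F)) = sqrt(3263 - 57) = sqrt(3206)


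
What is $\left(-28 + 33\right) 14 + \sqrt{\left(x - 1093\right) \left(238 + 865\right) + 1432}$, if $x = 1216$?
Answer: $70 + \sqrt{137101} \approx 440.27$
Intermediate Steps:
$\left(-28 + 33\right) 14 + \sqrt{\left(x - 1093\right) \left(238 + 865\right) + 1432} = \left(-28 + 33\right) 14 + \sqrt{\left(1216 - 1093\right) \left(238 + 865\right) + 1432} = 5 \cdot 14 + \sqrt{123 \cdot 1103 + 1432} = 70 + \sqrt{135669 + 1432} = 70 + \sqrt{137101}$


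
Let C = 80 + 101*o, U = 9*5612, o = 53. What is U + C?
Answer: 55941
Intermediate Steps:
U = 50508
C = 5433 (C = 80 + 101*53 = 80 + 5353 = 5433)
U + C = 50508 + 5433 = 55941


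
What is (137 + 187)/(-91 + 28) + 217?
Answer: 1483/7 ≈ 211.86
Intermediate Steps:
(137 + 187)/(-91 + 28) + 217 = 324/(-63) + 217 = 324*(-1/63) + 217 = -36/7 + 217 = 1483/7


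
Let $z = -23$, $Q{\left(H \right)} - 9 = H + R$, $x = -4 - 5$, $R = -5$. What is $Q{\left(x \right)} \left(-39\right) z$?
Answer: $-4485$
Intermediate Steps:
$x = -9$ ($x = -4 - 5 = -9$)
$Q{\left(H \right)} = 4 + H$ ($Q{\left(H \right)} = 9 + \left(H - 5\right) = 9 + \left(-5 + H\right) = 4 + H$)
$Q{\left(x \right)} \left(-39\right) z = \left(4 - 9\right) \left(-39\right) \left(-23\right) = \left(-5\right) \left(-39\right) \left(-23\right) = 195 \left(-23\right) = -4485$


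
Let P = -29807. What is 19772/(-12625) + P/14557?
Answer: -664134379/183782125 ≈ -3.6137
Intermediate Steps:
19772/(-12625) + P/14557 = 19772/(-12625) - 29807/14557 = 19772*(-1/12625) - 29807*1/14557 = -19772/12625 - 29807/14557 = -664134379/183782125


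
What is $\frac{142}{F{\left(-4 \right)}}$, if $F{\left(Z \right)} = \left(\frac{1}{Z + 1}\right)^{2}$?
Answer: $1278$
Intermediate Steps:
$F{\left(Z \right)} = \frac{1}{\left(1 + Z\right)^{2}}$ ($F{\left(Z \right)} = \left(\frac{1}{1 + Z}\right)^{2} = \frac{1}{\left(1 + Z\right)^{2}}$)
$\frac{142}{F{\left(-4 \right)}} = \frac{142}{\frac{1}{\left(1 - 4\right)^{2}}} = \frac{142}{\frac{1}{9}} = 142 \frac{1}{\frac{1}{9}} = 142 \cdot 9 = 1278$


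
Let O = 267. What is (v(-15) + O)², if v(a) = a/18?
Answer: 2550409/36 ≈ 70845.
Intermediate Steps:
v(a) = a/18 (v(a) = a*(1/18) = a/18)
(v(-15) + O)² = ((1/18)*(-15) + 267)² = (-⅚ + 267)² = (1597/6)² = 2550409/36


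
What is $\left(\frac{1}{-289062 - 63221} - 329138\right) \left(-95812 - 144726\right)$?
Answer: $\frac{27890314243665590}{352283} \approx 7.917 \cdot 10^{10}$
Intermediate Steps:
$\left(\frac{1}{-289062 - 63221} - 329138\right) \left(-95812 - 144726\right) = \left(\frac{1}{-352283} - 329138\right) \left(-240538\right) = \left(- \frac{1}{352283} - 329138\right) \left(-240538\right) = \left(- \frac{115949722055}{352283}\right) \left(-240538\right) = \frac{27890314243665590}{352283}$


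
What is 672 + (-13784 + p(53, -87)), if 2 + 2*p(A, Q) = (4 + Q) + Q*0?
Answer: -26309/2 ≈ -13155.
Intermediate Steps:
p(A, Q) = 1 + Q/2 (p(A, Q) = -1 + ((4 + Q) + Q*0)/2 = -1 + ((4 + Q) + 0)/2 = -1 + (4 + Q)/2 = -1 + (2 + Q/2) = 1 + Q/2)
672 + (-13784 + p(53, -87)) = 672 + (-13784 + (1 + (½)*(-87))) = 672 + (-13784 + (1 - 87/2)) = 672 + (-13784 - 85/2) = 672 - 27653/2 = -26309/2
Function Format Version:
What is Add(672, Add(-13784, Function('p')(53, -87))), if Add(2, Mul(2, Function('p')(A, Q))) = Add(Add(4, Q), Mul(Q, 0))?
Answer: Rational(-26309, 2) ≈ -13155.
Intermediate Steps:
Function('p')(A, Q) = Add(1, Mul(Rational(1, 2), Q)) (Function('p')(A, Q) = Add(-1, Mul(Rational(1, 2), Add(Add(4, Q), Mul(Q, 0)))) = Add(-1, Mul(Rational(1, 2), Add(Add(4, Q), 0))) = Add(-1, Mul(Rational(1, 2), Add(4, Q))) = Add(-1, Add(2, Mul(Rational(1, 2), Q))) = Add(1, Mul(Rational(1, 2), Q)))
Add(672, Add(-13784, Function('p')(53, -87))) = Add(672, Add(-13784, Add(1, Mul(Rational(1, 2), -87)))) = Add(672, Add(-13784, Add(1, Rational(-87, 2)))) = Add(672, Add(-13784, Rational(-85, 2))) = Add(672, Rational(-27653, 2)) = Rational(-26309, 2)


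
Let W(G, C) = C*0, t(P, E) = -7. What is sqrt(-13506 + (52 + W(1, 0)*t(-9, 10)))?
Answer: 31*I*sqrt(14) ≈ 115.99*I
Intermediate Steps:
W(G, C) = 0
sqrt(-13506 + (52 + W(1, 0)*t(-9, 10))) = sqrt(-13506 + (52 + 0*(-7))) = sqrt(-13506 + (52 + 0)) = sqrt(-13506 + 52) = sqrt(-13454) = 31*I*sqrt(14)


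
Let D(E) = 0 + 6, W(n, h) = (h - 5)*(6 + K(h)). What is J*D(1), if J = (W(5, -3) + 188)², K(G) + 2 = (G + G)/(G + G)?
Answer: 131424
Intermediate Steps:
K(G) = -1 (K(G) = -2 + (G + G)/(G + G) = -2 + (2*G)/((2*G)) = -2 + (2*G)*(1/(2*G)) = -2 + 1 = -1)
W(n, h) = -25 + 5*h (W(n, h) = (h - 5)*(6 - 1) = (-5 + h)*5 = -25 + 5*h)
D(E) = 6
J = 21904 (J = ((-25 + 5*(-3)) + 188)² = ((-25 - 15) + 188)² = (-40 + 188)² = 148² = 21904)
J*D(1) = 21904*6 = 131424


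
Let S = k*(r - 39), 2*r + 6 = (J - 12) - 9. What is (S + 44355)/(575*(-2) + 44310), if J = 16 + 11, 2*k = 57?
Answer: 86487/86320 ≈ 1.0019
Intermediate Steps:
k = 57/2 (k = (1/2)*57 = 57/2 ≈ 28.500)
J = 27
r = 0 (r = -3 + ((27 - 12) - 9)/2 = -3 + (15 - 9)/2 = -3 + (1/2)*6 = -3 + 3 = 0)
S = -2223/2 (S = 57*(0 - 39)/2 = (57/2)*(-39) = -2223/2 ≈ -1111.5)
(S + 44355)/(575*(-2) + 44310) = (-2223/2 + 44355)/(575*(-2) + 44310) = 86487/(2*(-1150 + 44310)) = (86487/2)/43160 = (86487/2)*(1/43160) = 86487/86320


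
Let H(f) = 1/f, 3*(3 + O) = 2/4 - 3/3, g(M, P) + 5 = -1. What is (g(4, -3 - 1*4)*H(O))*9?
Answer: 324/19 ≈ 17.053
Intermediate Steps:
g(M, P) = -6 (g(M, P) = -5 - 1 = -6)
O = -19/6 (O = -3 + (2/4 - 3/3)/3 = -3 + (2*(¼) - 3*⅓)/3 = -3 + (½ - 1)/3 = -3 + (⅓)*(-½) = -3 - ⅙ = -19/6 ≈ -3.1667)
(g(4, -3 - 1*4)*H(O))*9 = -6/(-19/6)*9 = -6*(-6/19)*9 = (36/19)*9 = 324/19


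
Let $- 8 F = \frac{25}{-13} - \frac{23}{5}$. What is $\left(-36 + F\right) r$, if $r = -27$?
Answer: $\frac{61749}{65} \approx 949.98$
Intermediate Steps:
$F = \frac{53}{65}$ ($F = - \frac{\frac{25}{-13} - \frac{23}{5}}{8} = - \frac{25 \left(- \frac{1}{13}\right) - \frac{23}{5}}{8} = - \frac{- \frac{25}{13} - \frac{23}{5}}{8} = \left(- \frac{1}{8}\right) \left(- \frac{424}{65}\right) = \frac{53}{65} \approx 0.81538$)
$\left(-36 + F\right) r = \left(-36 + \frac{53}{65}\right) \left(-27\right) = \left(- \frac{2287}{65}\right) \left(-27\right) = \frac{61749}{65}$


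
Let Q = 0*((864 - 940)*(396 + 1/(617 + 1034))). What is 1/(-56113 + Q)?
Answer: -1/56113 ≈ -1.7821e-5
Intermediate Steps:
Q = 0 (Q = 0*(-76*(396 + 1/1651)) = 0*(-76*653797/1651) = 0*(-49688572/1651) = 0)
1/(-56113 + Q) = 1/(-56113 + 0) = 1/(-56113) = -1/56113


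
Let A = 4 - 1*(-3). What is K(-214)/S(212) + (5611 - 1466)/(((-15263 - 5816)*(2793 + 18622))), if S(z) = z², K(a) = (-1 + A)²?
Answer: 803217569/1014401327252 ≈ 0.00079181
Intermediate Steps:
A = 7 (A = 4 + 3 = 7)
K(a) = 36 (K(a) = (-1 + 7)² = 6² = 36)
K(-214)/S(212) + (5611 - 1466)/(((-15263 - 5816)*(2793 + 18622))) = 36/(212²) + (5611 - 1466)/(((-15263 - 5816)*(2793 + 18622))) = 36/44944 + 4145/((-21079*21415)) = 36*(1/44944) + 4145/(-451406785) = 9/11236 + 4145*(-1/451406785) = 9/11236 - 829/90281357 = 803217569/1014401327252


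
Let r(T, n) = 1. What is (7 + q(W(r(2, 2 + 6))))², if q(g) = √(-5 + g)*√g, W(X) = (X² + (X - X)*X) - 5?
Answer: 1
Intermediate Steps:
W(X) = -5 + X² (W(X) = (X² + 0*X) - 5 = (X² + 0) - 5 = X² - 5 = -5 + X²)
q(g) = √g*√(-5 + g)
(7 + q(W(r(2, 2 + 6))))² = (7 + √(-5 + 1²)*√(-5 + (-5 + 1²)))² = (7 + √(-5 + 1)*√(-5 + (-5 + 1)))² = (7 + √(-4)*√(-5 - 4))² = (7 + (2*I)*√(-9))² = (7 + (2*I)*(3*I))² = (7 - 6)² = 1² = 1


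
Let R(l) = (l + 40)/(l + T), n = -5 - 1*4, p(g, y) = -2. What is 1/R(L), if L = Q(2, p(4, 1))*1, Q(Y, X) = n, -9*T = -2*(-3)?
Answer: -29/93 ≈ -0.31183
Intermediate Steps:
T = -⅔ (T = -(-2)*(-3)/9 = -⅑*6 = -⅔ ≈ -0.66667)
n = -9 (n = -5 - 4 = -9)
Q(Y, X) = -9
L = -9 (L = -9*1 = -9)
R(l) = (40 + l)/(-⅔ + l) (R(l) = (l + 40)/(l - ⅔) = (40 + l)/(-⅔ + l))
1/R(L) = 1/(3*(40 - 9)/(-2 + 3*(-9))) = 1/(3*31/(-2 - 27)) = 1/(3*31/(-29)) = 1/(3*(-1/29)*31) = 1/(-93/29) = -29/93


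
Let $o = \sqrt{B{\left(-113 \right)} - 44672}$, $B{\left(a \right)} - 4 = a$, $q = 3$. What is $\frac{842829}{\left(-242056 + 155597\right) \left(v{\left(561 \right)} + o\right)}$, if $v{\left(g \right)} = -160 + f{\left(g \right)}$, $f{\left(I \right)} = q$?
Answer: $\frac{132324153}{6002848370} + \frac{842829 i \sqrt{44781}}{6002848370} \approx 0.022044 + 0.029712 i$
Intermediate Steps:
$f{\left(I \right)} = 3$
$B{\left(a \right)} = 4 + a$
$v{\left(g \right)} = -157$ ($v{\left(g \right)} = -160 + 3 = -157$)
$o = i \sqrt{44781}$ ($o = \sqrt{\left(4 - 113\right) - 44672} = \sqrt{-109 - 44672} = \sqrt{-44781} = i \sqrt{44781} \approx 211.62 i$)
$\frac{842829}{\left(-242056 + 155597\right) \left(v{\left(561 \right)} + o\right)} = \frac{842829}{\left(-242056 + 155597\right) \left(-157 + i \sqrt{44781}\right)} = \frac{842829}{\left(-86459\right) \left(-157 + i \sqrt{44781}\right)} = \frac{842829}{13574063 - 86459 i \sqrt{44781}}$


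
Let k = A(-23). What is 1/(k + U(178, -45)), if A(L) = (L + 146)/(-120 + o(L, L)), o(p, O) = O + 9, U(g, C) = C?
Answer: -134/6153 ≈ -0.021778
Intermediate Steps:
o(p, O) = 9 + O
A(L) = (146 + L)/(-111 + L) (A(L) = (L + 146)/(-120 + (9 + L)) = (146 + L)/(-111 + L))
k = -123/134 (k = (146 - 23)/(-111 - 23) = 123/(-134) = -1/134*123 = -123/134 ≈ -0.91791)
1/(k + U(178, -45)) = 1/(-123/134 - 45) = 1/(-6153/134) = -134/6153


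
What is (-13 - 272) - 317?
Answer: -602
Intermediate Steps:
(-13 - 272) - 317 = -285 - 317 = -602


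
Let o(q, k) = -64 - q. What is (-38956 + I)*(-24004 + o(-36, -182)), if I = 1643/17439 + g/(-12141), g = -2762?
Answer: 66071697999045472/70575633 ≈ 9.3618e+8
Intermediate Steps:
I = 22704727/70575633 (I = 1643/17439 - 2762/(-12141) = 1643*(1/17439) - 2762*(-1/12141) = 1643/17439 + 2762/12141 = 22704727/70575633 ≈ 0.32171)
(-38956 + I)*(-24004 + o(-36, -182)) = (-38956 + 22704727/70575633)*(-24004 + (-64 - 1*(-36))) = -2749321654421*(-24004 + (-64 + 36))/70575633 = -2749321654421*(-24004 - 28)/70575633 = -2749321654421/70575633*(-24032) = 66071697999045472/70575633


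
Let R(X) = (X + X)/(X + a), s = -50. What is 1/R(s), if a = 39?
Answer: 11/100 ≈ 0.11000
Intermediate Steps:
R(X) = 2*X/(39 + X) (R(X) = (X + X)/(X + 39) = (2*X)/(39 + X) = 2*X/(39 + X))
1/R(s) = 1/(2*(-50)/(39 - 50)) = 1/(2*(-50)/(-11)) = 1/(2*(-50)*(-1/11)) = 1/(100/11) = 11/100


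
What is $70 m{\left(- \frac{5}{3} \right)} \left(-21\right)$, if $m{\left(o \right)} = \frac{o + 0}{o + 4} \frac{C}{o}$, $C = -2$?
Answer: $1260$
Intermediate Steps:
$m{\left(o \right)} = - \frac{2}{4 + o}$ ($m{\left(o \right)} = \frac{o + 0}{o + 4} \left(- \frac{2}{o}\right) = \frac{o}{4 + o} \left(- \frac{2}{o}\right) = - \frac{2}{4 + o}$)
$70 m{\left(- \frac{5}{3} \right)} \left(-21\right) = 70 \left(- \frac{2}{4 - \frac{5}{3}}\right) \left(-21\right) = 70 \left(- \frac{2}{\frac{7}{3}}\right) \left(-21\right) = 70 \left(\left(-2\right) \frac{3}{7}\right) \left(-21\right) = 70 \left(- \frac{6}{7}\right) \left(-21\right) = \left(-60\right) \left(-21\right) = 1260$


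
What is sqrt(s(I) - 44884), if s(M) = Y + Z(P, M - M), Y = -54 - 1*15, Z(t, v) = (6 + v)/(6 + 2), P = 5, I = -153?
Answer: I*sqrt(179809)/2 ≈ 212.02*I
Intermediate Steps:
Z(t, v) = 3/4 + v/8 (Z(t, v) = (6 + v)/8 = (6 + v)*(1/8) = 3/4 + v/8)
Y = -69 (Y = -54 - 15 = -69)
s(M) = -273/4 (s(M) = -69 + (3/4 + (M - M)/8) = -69 + (3/4 + (1/8)*0) = -69 + (3/4 + 0) = -69 + 3/4 = -273/4)
sqrt(s(I) - 44884) = sqrt(-273/4 - 44884) = sqrt(-179809/4) = I*sqrt(179809)/2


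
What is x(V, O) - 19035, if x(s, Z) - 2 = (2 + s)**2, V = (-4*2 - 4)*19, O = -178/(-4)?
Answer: 32043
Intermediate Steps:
O = 89/2 (O = -178*(-1/4) = 89/2 ≈ 44.500)
V = -228 (V = (-8 - 4)*19 = -12*19 = -228)
x(s, Z) = 2 + (2 + s)**2
x(V, O) - 19035 = (2 + (2 - 228)**2) - 19035 = (2 + (-226)**2) - 19035 = (2 + 51076) - 19035 = 51078 - 19035 = 32043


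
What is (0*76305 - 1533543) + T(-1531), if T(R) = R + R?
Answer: -1536605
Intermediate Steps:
T(R) = 2*R
(0*76305 - 1533543) + T(-1531) = (0*76305 - 1533543) + 2*(-1531) = (0 - 1533543) - 3062 = -1533543 - 3062 = -1536605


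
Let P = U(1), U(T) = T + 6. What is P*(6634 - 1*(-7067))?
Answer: 95907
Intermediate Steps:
U(T) = 6 + T
P = 7 (P = 6 + 1 = 7)
P*(6634 - 1*(-7067)) = 7*(6634 - 1*(-7067)) = 7*(6634 + 7067) = 7*13701 = 95907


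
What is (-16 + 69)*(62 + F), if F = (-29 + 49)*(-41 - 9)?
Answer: -49714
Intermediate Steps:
F = -1000 (F = 20*(-50) = -1000)
(-16 + 69)*(62 + F) = (-16 + 69)*(62 - 1000) = 53*(-938) = -49714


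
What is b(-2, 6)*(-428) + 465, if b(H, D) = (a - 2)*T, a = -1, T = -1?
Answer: -819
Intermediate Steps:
b(H, D) = 3 (b(H, D) = (-1 - 2)*(-1) = -3*(-1) = 3)
b(-2, 6)*(-428) + 465 = 3*(-428) + 465 = -1284 + 465 = -819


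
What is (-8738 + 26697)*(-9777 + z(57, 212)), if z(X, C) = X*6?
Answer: -169443165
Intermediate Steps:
z(X, C) = 6*X
(-8738 + 26697)*(-9777 + z(57, 212)) = (-8738 + 26697)*(-9777 + 6*57) = 17959*(-9777 + 342) = 17959*(-9435) = -169443165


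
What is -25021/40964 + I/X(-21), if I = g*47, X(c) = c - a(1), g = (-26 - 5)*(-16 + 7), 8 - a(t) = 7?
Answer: -24441427/40964 ≈ -596.66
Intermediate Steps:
a(t) = 1 (a(t) = 8 - 1*7 = 8 - 7 = 1)
g = 279 (g = -31*(-9) = 279)
X(c) = -1 + c (X(c) = c - 1*1 = c - 1 = -1 + c)
I = 13113 (I = 279*47 = 13113)
-25021/40964 + I/X(-21) = -25021/40964 + 13113/(-1 - 21) = -25021*1/40964 + 13113/(-22) = -25021/40964 + 13113*(-1/22) = -25021/40964 - 13113/22 = -24441427/40964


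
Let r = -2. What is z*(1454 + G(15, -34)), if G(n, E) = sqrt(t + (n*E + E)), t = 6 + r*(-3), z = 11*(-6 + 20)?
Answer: 223916 + 308*I*sqrt(133) ≈ 2.2392e+5 + 3552.0*I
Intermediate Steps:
z = 154 (z = 11*14 = 154)
t = 12 (t = 6 - 2*(-3) = 6 + 6 = 12)
G(n, E) = sqrt(12 + E + E*n) (G(n, E) = sqrt(12 + (n*E + E)) = sqrt(12 + (E*n + E)) = sqrt(12 + (E + E*n)) = sqrt(12 + E + E*n))
z*(1454 + G(15, -34)) = 154*(1454 + sqrt(12 - 34 - 34*15)) = 154*(1454 + sqrt(12 - 34 - 510)) = 154*(1454 + sqrt(-532)) = 154*(1454 + 2*I*sqrt(133)) = 223916 + 308*I*sqrt(133)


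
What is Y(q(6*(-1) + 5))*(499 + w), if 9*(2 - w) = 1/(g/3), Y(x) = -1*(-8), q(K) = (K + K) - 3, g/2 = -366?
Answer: 2200394/549 ≈ 4008.0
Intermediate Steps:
g = -732 (g = 2*(-366) = -732)
q(K) = -3 + 2*K (q(K) = 2*K - 3 = -3 + 2*K)
Y(x) = 8
w = 4393/2196 (w = 2 - 1/(9*((-732/3))) = 2 - 1/(9*((-732*1/3))) = 2 - 1/9/(-244) = 2 - 1/9*(-1/244) = 2 + 1/2196 = 4393/2196 ≈ 2.0005)
Y(q(6*(-1) + 5))*(499 + w) = 8*(499 + 4393/2196) = 8*(1100197/2196) = 2200394/549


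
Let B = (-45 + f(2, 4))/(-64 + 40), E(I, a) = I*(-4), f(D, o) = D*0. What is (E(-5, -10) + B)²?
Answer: 30625/64 ≈ 478.52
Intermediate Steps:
f(D, o) = 0
E(I, a) = -4*I
B = 15/8 (B = (-45 + 0)/(-64 + 40) = -45/(-24) = -45*(-1/24) = 15/8 ≈ 1.8750)
(E(-5, -10) + B)² = (-4*(-5) + 15/8)² = (20 + 15/8)² = (175/8)² = 30625/64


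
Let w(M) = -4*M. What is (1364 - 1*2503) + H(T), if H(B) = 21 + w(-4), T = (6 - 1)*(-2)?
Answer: -1102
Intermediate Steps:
T = -10 (T = 5*(-2) = -10)
H(B) = 37 (H(B) = 21 - 4*(-4) = 21 + 16 = 37)
(1364 - 1*2503) + H(T) = (1364 - 1*2503) + 37 = (1364 - 2503) + 37 = -1139 + 37 = -1102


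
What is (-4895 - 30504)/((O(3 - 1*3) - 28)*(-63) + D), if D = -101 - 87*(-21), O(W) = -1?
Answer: -35399/3553 ≈ -9.9631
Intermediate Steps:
D = 1726 (D = -101 + 1827 = 1726)
(-4895 - 30504)/((O(3 - 1*3) - 28)*(-63) + D) = (-4895 - 30504)/((-1 - 28)*(-63) + 1726) = -35399/(-29*(-63) + 1726) = -35399/(1827 + 1726) = -35399/3553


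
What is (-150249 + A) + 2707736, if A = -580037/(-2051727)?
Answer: 5247265710086/2051727 ≈ 2.5575e+6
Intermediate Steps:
A = 580037/2051727 (A = -580037*(-1/2051727) = 580037/2051727 ≈ 0.28271)
(-150249 + A) + 2707736 = (-150249 + 580037/2051727) + 2707736 = -308269349986/2051727 + 2707736 = 5247265710086/2051727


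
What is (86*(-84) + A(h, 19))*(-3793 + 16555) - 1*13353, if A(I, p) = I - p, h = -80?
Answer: -93469479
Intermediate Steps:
(86*(-84) + A(h, 19))*(-3793 + 16555) - 1*13353 = (86*(-84) + (-80 - 1*19))*(-3793 + 16555) - 1*13353 = (-7224 + (-80 - 19))*12762 - 13353 = (-7224 - 99)*12762 - 13353 = -7323*12762 - 13353 = -93456126 - 13353 = -93469479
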